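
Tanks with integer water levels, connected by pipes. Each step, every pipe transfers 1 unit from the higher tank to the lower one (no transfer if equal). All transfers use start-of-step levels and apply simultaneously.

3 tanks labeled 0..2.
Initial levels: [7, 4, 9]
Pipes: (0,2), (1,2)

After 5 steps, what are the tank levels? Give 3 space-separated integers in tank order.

Answer: 7 7 6

Derivation:
Step 1: flows [2->0,2->1] -> levels [8 5 7]
Step 2: flows [0->2,2->1] -> levels [7 6 7]
Step 3: flows [0=2,2->1] -> levels [7 7 6]
Step 4: flows [0->2,1->2] -> levels [6 6 8]
Step 5: flows [2->0,2->1] -> levels [7 7 6]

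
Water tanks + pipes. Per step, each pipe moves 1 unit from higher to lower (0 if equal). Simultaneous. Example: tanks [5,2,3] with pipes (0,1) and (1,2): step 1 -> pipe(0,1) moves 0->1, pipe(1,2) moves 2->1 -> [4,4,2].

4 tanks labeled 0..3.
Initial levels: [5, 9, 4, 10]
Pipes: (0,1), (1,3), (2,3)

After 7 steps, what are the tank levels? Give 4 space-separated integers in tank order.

Answer: 7 8 7 6

Derivation:
Step 1: flows [1->0,3->1,3->2] -> levels [6 9 5 8]
Step 2: flows [1->0,1->3,3->2] -> levels [7 7 6 8]
Step 3: flows [0=1,3->1,3->2] -> levels [7 8 7 6]
Step 4: flows [1->0,1->3,2->3] -> levels [8 6 6 8]
Step 5: flows [0->1,3->1,3->2] -> levels [7 8 7 6]
  -> period-2 cycle: step 5 state = step 3 state
  -> state at step 7: (7-3) mod 2 = 0, same as step 3 -> [7 8 7 6]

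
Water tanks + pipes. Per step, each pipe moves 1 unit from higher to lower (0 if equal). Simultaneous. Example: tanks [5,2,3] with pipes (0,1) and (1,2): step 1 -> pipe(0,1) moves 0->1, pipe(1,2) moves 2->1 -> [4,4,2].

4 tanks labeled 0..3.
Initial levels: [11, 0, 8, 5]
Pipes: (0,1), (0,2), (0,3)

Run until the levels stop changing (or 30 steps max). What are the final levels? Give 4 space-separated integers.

Answer: 4 6 7 7

Derivation:
Step 1: flows [0->1,0->2,0->3] -> levels [8 1 9 6]
Step 2: flows [0->1,2->0,0->3] -> levels [7 2 8 7]
Step 3: flows [0->1,2->0,0=3] -> levels [7 3 7 7]
Step 4: flows [0->1,0=2,0=3] -> levels [6 4 7 7]
Step 5: flows [0->1,2->0,3->0] -> levels [7 5 6 6]
Step 6: flows [0->1,0->2,0->3] -> levels [4 6 7 7]
Step 7: flows [1->0,2->0,3->0] -> levels [7 5 6 6]
  -> period-2 cycle: step 7 state = step 5 state; never stabilizes
  -> state at step 30: (30-5) mod 2 = 1, same as step 6 -> [4 6 7 7]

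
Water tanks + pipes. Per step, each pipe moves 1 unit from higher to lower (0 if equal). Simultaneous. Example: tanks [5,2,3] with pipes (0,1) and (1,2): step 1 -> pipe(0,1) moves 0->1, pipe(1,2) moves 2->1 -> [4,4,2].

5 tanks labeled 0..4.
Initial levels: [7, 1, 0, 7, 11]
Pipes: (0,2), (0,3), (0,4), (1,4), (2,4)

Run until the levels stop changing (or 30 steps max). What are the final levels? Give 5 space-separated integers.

Answer: 6 4 4 5 7

Derivation:
Step 1: flows [0->2,0=3,4->0,4->1,4->2] -> levels [7 2 2 7 8]
Step 2: flows [0->2,0=3,4->0,4->1,4->2] -> levels [7 3 4 7 5]
Step 3: flows [0->2,0=3,0->4,4->1,4->2] -> levels [5 4 6 7 4]
Step 4: flows [2->0,3->0,0->4,1=4,2->4] -> levels [6 4 4 6 6]
Step 5: flows [0->2,0=3,0=4,4->1,4->2] -> levels [5 5 6 6 4]
Step 6: flows [2->0,3->0,0->4,1->4,2->4] -> levels [6 4 4 5 7]
Step 7: flows [0->2,0->3,4->0,4->1,4->2] -> levels [5 5 6 6 4]
  -> period-2 cycle: step 7 state = step 5 state; never stabilizes
  -> state at step 30: (30-5) mod 2 = 1, same as step 6 -> [6 4 4 5 7]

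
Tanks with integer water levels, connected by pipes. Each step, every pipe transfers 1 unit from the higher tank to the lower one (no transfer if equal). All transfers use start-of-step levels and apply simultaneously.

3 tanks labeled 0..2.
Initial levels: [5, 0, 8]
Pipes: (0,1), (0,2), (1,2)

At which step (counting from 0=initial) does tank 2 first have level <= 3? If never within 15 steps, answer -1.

Answer: -1

Derivation:
Step 1: flows [0->1,2->0,2->1] -> levels [5 2 6]
Step 2: flows [0->1,2->0,2->1] -> levels [5 4 4]
Step 3: flows [0->1,0->2,1=2] -> levels [3 5 5]
Step 4: flows [1->0,2->0,1=2] -> levels [5 4 4]
  -> period-2 cycle (repeats step 2); tank 2 never drops to <=3
Tank 2 never reaches <=3 within 15 steps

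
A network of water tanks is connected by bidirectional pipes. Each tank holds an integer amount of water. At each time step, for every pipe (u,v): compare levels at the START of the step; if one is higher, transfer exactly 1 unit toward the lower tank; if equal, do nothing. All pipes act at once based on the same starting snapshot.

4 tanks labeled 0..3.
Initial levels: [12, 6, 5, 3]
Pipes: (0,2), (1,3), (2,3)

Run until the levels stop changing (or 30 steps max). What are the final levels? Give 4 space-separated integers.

Step 1: flows [0->2,1->3,2->3] -> levels [11 5 5 5]
Step 2: flows [0->2,1=3,2=3] -> levels [10 5 6 5]
Step 3: flows [0->2,1=3,2->3] -> levels [9 5 6 6]
Step 4: flows [0->2,3->1,2=3] -> levels [8 6 7 5]
Step 5: flows [0->2,1->3,2->3] -> levels [7 5 7 7]
Step 6: flows [0=2,3->1,2=3] -> levels [7 6 7 6]
Step 7: flows [0=2,1=3,2->3] -> levels [7 6 6 7]
Step 8: flows [0->2,3->1,3->2] -> levels [6 7 8 5]
Step 9: flows [2->0,1->3,2->3] -> levels [7 6 6 7]
  -> period-2 cycle: step 9 state = step 7 state; never stabilizes
  -> state at step 30: (30-7) mod 2 = 1, same as step 8 -> [6 7 8 5]

Answer: 6 7 8 5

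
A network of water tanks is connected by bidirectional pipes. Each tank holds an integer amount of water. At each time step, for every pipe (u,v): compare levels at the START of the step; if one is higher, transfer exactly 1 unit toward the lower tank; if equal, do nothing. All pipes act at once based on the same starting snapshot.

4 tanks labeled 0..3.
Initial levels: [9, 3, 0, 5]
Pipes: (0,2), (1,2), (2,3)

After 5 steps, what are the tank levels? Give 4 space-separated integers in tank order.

Step 1: flows [0->2,1->2,3->2] -> levels [8 2 3 4]
Step 2: flows [0->2,2->1,3->2] -> levels [7 3 4 3]
Step 3: flows [0->2,2->1,2->3] -> levels [6 4 3 4]
Step 4: flows [0->2,1->2,3->2] -> levels [5 3 6 3]
Step 5: flows [2->0,2->1,2->3] -> levels [6 4 3 4]

Answer: 6 4 3 4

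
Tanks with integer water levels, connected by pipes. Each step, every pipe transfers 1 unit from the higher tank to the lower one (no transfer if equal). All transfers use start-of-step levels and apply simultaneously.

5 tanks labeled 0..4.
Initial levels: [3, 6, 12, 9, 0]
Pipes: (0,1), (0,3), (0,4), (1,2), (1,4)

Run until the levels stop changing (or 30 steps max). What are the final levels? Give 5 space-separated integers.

Answer: 7 5 7 5 6

Derivation:
Step 1: flows [1->0,3->0,0->4,2->1,1->4] -> levels [4 5 11 8 2]
Step 2: flows [1->0,3->0,0->4,2->1,1->4] -> levels [5 4 10 7 4]
Step 3: flows [0->1,3->0,0->4,2->1,1=4] -> levels [4 6 9 6 5]
Step 4: flows [1->0,3->0,4->0,2->1,1->4] -> levels [7 5 8 5 5]
Step 5: flows [0->1,0->3,0->4,2->1,1=4] -> levels [4 7 7 6 6]
Step 6: flows [1->0,3->0,4->0,1=2,1->4] -> levels [7 5 7 5 6]
Step 7: flows [0->1,0->3,0->4,2->1,4->1] -> levels [4 8 6 6 6]
Step 8: flows [1->0,3->0,4->0,1->2,1->4] -> levels [7 5 7 5 6]
  -> period-2 cycle: step 8 state = step 6 state; never stabilizes
  -> state at step 30: (30-6) mod 2 = 0, same as step 6 -> [7 5 7 5 6]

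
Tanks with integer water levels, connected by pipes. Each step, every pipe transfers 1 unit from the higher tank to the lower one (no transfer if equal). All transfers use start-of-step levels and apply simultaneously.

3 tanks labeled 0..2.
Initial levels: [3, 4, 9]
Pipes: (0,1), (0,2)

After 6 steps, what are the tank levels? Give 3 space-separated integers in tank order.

Step 1: flows [1->0,2->0] -> levels [5 3 8]
Step 2: flows [0->1,2->0] -> levels [5 4 7]
Step 3: flows [0->1,2->0] -> levels [5 5 6]
Step 4: flows [0=1,2->0] -> levels [6 5 5]
Step 5: flows [0->1,0->2] -> levels [4 6 6]
Step 6: flows [1->0,2->0] -> levels [6 5 5]

Answer: 6 5 5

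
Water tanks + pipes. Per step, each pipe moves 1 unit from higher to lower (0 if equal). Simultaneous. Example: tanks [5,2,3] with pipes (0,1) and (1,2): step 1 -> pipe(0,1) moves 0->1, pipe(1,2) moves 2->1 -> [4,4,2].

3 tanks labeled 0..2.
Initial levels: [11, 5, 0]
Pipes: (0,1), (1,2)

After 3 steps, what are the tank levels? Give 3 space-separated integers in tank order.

Step 1: flows [0->1,1->2] -> levels [10 5 1]
Step 2: flows [0->1,1->2] -> levels [9 5 2]
Step 3: flows [0->1,1->2] -> levels [8 5 3]

Answer: 8 5 3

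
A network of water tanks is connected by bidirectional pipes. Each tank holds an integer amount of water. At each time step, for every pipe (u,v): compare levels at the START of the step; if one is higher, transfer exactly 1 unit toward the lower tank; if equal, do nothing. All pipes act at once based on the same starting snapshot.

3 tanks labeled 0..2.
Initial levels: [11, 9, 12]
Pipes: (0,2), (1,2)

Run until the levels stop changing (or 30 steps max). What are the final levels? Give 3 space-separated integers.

Answer: 10 10 12

Derivation:
Step 1: flows [2->0,2->1] -> levels [12 10 10]
Step 2: flows [0->2,1=2] -> levels [11 10 11]
Step 3: flows [0=2,2->1] -> levels [11 11 10]
Step 4: flows [0->2,1->2] -> levels [10 10 12]
Step 5: flows [2->0,2->1] -> levels [11 11 10]
  -> period-2 cycle: step 5 state = step 3 state; never stabilizes
  -> state at step 30: (30-3) mod 2 = 1, same as step 4 -> [10 10 12]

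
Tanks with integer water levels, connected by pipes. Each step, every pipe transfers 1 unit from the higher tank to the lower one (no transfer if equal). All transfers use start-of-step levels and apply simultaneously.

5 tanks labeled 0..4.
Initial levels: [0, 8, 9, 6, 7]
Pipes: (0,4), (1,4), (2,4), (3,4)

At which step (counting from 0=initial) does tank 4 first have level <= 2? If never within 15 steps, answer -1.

Step 1: flows [4->0,1->4,2->4,4->3] -> levels [1 7 8 7 7]
Step 2: flows [4->0,1=4,2->4,3=4] -> levels [2 7 7 7 7]
Step 3: flows [4->0,1=4,2=4,3=4] -> levels [3 7 7 7 6]
Step 4: flows [4->0,1->4,2->4,3->4] -> levels [4 6 6 6 8]
Step 5: flows [4->0,4->1,4->2,4->3] -> levels [5 7 7 7 4]
Step 6: flows [0->4,1->4,2->4,3->4] -> levels [4 6 6 6 8]
  -> period-2 cycle (repeats step 4); tank 4 never drops to <=2
Tank 4 never reaches <=2 within 15 steps

Answer: -1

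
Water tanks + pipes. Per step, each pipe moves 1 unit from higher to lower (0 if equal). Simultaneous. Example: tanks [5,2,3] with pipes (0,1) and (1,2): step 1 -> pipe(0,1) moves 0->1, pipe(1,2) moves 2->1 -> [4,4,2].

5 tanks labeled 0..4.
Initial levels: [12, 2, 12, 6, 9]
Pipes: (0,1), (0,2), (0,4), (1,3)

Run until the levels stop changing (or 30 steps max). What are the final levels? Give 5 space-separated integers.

Step 1: flows [0->1,0=2,0->4,3->1] -> levels [10 4 12 5 10]
Step 2: flows [0->1,2->0,0=4,3->1] -> levels [10 6 11 4 10]
Step 3: flows [0->1,2->0,0=4,1->3] -> levels [10 6 10 5 10]
Step 4: flows [0->1,0=2,0=4,1->3] -> levels [9 6 10 6 10]
Step 5: flows [0->1,2->0,4->0,1=3] -> levels [10 7 9 6 9]
Step 6: flows [0->1,0->2,0->4,1->3] -> levels [7 7 10 7 10]
Step 7: flows [0=1,2->0,4->0,1=3] -> levels [9 7 9 7 9]
Step 8: flows [0->1,0=2,0=4,1=3] -> levels [8 8 9 7 9]
Step 9: flows [0=1,2->0,4->0,1->3] -> levels [10 7 8 8 8]
Step 10: flows [0->1,0->2,0->4,3->1] -> levels [7 9 9 7 9]
Step 11: flows [1->0,2->0,4->0,1->3] -> levels [10 7 8 8 8]
  -> period-2 cycle: step 11 state = step 9 state; never stabilizes
  -> state at step 30: (30-9) mod 2 = 1, same as step 10 -> [7 9 9 7 9]

Answer: 7 9 9 7 9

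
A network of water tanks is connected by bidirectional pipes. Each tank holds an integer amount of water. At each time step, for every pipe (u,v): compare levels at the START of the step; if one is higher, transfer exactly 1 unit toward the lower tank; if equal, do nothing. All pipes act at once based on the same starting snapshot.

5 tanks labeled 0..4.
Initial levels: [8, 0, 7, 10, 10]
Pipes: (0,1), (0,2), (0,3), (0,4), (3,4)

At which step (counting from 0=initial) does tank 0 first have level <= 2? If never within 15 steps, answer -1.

Answer: -1

Derivation:
Step 1: flows [0->1,0->2,3->0,4->0,3=4] -> levels [8 1 8 9 9]
Step 2: flows [0->1,0=2,3->0,4->0,3=4] -> levels [9 2 8 8 8]
Step 3: flows [0->1,0->2,0->3,0->4,3=4] -> levels [5 3 9 9 9]
Step 4: flows [0->1,2->0,3->0,4->0,3=4] -> levels [7 4 8 8 8]
Step 5: flows [0->1,2->0,3->0,4->0,3=4] -> levels [9 5 7 7 7]
Step 6: flows [0->1,0->2,0->3,0->4,3=4] -> levels [5 6 8 8 8]
Step 7: flows [1->0,2->0,3->0,4->0,3=4] -> levels [9 5 7 7 7]
  -> period-2 cycle (repeats step 5); tank 0 never drops to <=2
Tank 0 never reaches <=2 within 15 steps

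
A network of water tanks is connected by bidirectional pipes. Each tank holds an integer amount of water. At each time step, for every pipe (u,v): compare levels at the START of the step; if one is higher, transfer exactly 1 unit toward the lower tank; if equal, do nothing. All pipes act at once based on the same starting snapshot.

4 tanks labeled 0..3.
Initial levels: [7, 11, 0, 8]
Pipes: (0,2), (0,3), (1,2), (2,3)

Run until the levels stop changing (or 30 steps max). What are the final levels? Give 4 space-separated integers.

Answer: 6 6 8 6

Derivation:
Step 1: flows [0->2,3->0,1->2,3->2] -> levels [7 10 3 6]
Step 2: flows [0->2,0->3,1->2,3->2] -> levels [5 9 6 6]
Step 3: flows [2->0,3->0,1->2,2=3] -> levels [7 8 6 5]
Step 4: flows [0->2,0->3,1->2,2->3] -> levels [5 7 7 7]
Step 5: flows [2->0,3->0,1=2,2=3] -> levels [7 7 6 6]
Step 6: flows [0->2,0->3,1->2,2=3] -> levels [5 6 8 7]
Step 7: flows [2->0,3->0,2->1,2->3] -> levels [7 7 5 7]
Step 8: flows [0->2,0=3,1->2,3->2] -> levels [6 6 8 6]
Step 9: flows [2->0,0=3,2->1,2->3] -> levels [7 7 5 7]
  -> period-2 cycle: step 9 state = step 7 state; never stabilizes
  -> state at step 30: (30-7) mod 2 = 1, same as step 8 -> [6 6 8 6]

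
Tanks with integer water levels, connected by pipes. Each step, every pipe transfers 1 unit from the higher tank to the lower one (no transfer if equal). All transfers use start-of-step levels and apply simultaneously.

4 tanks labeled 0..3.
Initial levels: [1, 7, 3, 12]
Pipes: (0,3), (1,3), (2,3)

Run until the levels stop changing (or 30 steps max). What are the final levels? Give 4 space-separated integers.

Step 1: flows [3->0,3->1,3->2] -> levels [2 8 4 9]
Step 2: flows [3->0,3->1,3->2] -> levels [3 9 5 6]
Step 3: flows [3->0,1->3,3->2] -> levels [4 8 6 5]
Step 4: flows [3->0,1->3,2->3] -> levels [5 7 5 6]
Step 5: flows [3->0,1->3,3->2] -> levels [6 6 6 5]
Step 6: flows [0->3,1->3,2->3] -> levels [5 5 5 8]
Step 7: flows [3->0,3->1,3->2] -> levels [6 6 6 5]
  -> period-2 cycle: step 7 state = step 5 state; never stabilizes
  -> state at step 30: (30-5) mod 2 = 1, same as step 6 -> [5 5 5 8]

Answer: 5 5 5 8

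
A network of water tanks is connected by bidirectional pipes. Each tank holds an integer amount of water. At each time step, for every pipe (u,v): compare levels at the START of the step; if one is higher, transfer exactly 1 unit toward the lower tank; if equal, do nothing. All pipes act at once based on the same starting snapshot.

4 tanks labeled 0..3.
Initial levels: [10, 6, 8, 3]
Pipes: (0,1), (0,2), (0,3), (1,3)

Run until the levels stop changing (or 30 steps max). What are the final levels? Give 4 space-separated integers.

Answer: 5 7 8 7

Derivation:
Step 1: flows [0->1,0->2,0->3,1->3] -> levels [7 6 9 5]
Step 2: flows [0->1,2->0,0->3,1->3] -> levels [6 6 8 7]
Step 3: flows [0=1,2->0,3->0,3->1] -> levels [8 7 7 5]
Step 4: flows [0->1,0->2,0->3,1->3] -> levels [5 7 8 7]
Step 5: flows [1->0,2->0,3->0,1=3] -> levels [8 6 7 6]
Step 6: flows [0->1,0->2,0->3,1=3] -> levels [5 7 8 7]
  -> period-2 cycle: step 6 state = step 4 state; never stabilizes
  -> state at step 30: (30-4) mod 2 = 0, same as step 4 -> [5 7 8 7]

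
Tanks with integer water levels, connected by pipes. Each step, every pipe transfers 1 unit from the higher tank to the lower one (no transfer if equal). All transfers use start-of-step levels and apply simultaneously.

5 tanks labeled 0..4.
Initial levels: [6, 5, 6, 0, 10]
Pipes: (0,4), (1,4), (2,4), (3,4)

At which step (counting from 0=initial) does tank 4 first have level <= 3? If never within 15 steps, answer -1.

Step 1: flows [4->0,4->1,4->2,4->3] -> levels [7 6 7 1 6]
Step 2: flows [0->4,1=4,2->4,4->3] -> levels [6 6 6 2 7]
Step 3: flows [4->0,4->1,4->2,4->3] -> levels [7 7 7 3 3]
Tank 4 first reaches <=3 at step 3

Answer: 3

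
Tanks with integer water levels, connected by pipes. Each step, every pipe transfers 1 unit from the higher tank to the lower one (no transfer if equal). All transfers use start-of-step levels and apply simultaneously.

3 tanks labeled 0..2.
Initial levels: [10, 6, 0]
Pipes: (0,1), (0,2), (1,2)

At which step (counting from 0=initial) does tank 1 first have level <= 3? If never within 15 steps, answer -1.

Step 1: flows [0->1,0->2,1->2] -> levels [8 6 2]
Step 2: flows [0->1,0->2,1->2] -> levels [6 6 4]
Step 3: flows [0=1,0->2,1->2] -> levels [5 5 6]
Step 4: flows [0=1,2->0,2->1] -> levels [6 6 4]
  -> period-2 cycle (repeats step 2); tank 1 never drops to <=3
Tank 1 never reaches <=3 within 15 steps

Answer: -1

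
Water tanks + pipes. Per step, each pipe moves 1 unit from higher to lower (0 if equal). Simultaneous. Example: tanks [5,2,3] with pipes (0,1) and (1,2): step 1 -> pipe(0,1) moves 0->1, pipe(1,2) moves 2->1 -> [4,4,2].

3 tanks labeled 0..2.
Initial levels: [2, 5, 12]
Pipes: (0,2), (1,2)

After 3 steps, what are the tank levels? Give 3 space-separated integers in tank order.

Step 1: flows [2->0,2->1] -> levels [3 6 10]
Step 2: flows [2->0,2->1] -> levels [4 7 8]
Step 3: flows [2->0,2->1] -> levels [5 8 6]

Answer: 5 8 6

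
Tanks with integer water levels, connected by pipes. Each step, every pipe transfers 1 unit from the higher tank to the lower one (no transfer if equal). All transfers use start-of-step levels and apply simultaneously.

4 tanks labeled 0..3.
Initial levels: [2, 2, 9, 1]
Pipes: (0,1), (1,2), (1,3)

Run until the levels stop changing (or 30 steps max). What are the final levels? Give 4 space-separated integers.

Step 1: flows [0=1,2->1,1->3] -> levels [2 2 8 2]
Step 2: flows [0=1,2->1,1=3] -> levels [2 3 7 2]
Step 3: flows [1->0,2->1,1->3] -> levels [3 2 6 3]
Step 4: flows [0->1,2->1,3->1] -> levels [2 5 5 2]
Step 5: flows [1->0,1=2,1->3] -> levels [3 3 5 3]
Step 6: flows [0=1,2->1,1=3] -> levels [3 4 4 3]
Step 7: flows [1->0,1=2,1->3] -> levels [4 2 4 4]
Step 8: flows [0->1,2->1,3->1] -> levels [3 5 3 3]
Step 9: flows [1->0,1->2,1->3] -> levels [4 2 4 4]
  -> period-2 cycle: step 9 state = step 7 state; never stabilizes
  -> state at step 30: (30-7) mod 2 = 1, same as step 8 -> [3 5 3 3]

Answer: 3 5 3 3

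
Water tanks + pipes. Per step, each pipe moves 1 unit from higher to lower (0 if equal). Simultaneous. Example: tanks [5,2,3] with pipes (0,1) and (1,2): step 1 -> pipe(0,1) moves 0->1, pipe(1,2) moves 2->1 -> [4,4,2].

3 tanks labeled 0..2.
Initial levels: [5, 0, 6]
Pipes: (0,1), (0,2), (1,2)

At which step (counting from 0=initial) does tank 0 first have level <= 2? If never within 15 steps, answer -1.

Step 1: flows [0->1,2->0,2->1] -> levels [5 2 4]
Step 2: flows [0->1,0->2,2->1] -> levels [3 4 4]
Step 3: flows [1->0,2->0,1=2] -> levels [5 3 3]
Step 4: flows [0->1,0->2,1=2] -> levels [3 4 4]
  -> period-2 cycle (repeats step 2); tank 0 never drops to <=2
Tank 0 never reaches <=2 within 15 steps

Answer: -1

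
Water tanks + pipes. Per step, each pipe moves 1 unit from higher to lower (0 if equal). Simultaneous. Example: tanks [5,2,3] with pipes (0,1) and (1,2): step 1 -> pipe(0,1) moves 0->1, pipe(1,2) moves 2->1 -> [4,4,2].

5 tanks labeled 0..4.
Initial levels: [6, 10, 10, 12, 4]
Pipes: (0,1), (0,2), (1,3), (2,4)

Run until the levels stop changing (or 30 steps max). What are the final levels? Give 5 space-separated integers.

Answer: 7 10 9 9 7

Derivation:
Step 1: flows [1->0,2->0,3->1,2->4] -> levels [8 10 8 11 5]
Step 2: flows [1->0,0=2,3->1,2->4] -> levels [9 10 7 10 6]
Step 3: flows [1->0,0->2,1=3,2->4] -> levels [9 9 7 10 7]
Step 4: flows [0=1,0->2,3->1,2=4] -> levels [8 10 8 9 7]
Step 5: flows [1->0,0=2,1->3,2->4] -> levels [9 8 7 10 8]
Step 6: flows [0->1,0->2,3->1,4->2] -> levels [7 10 9 9 7]
Step 7: flows [1->0,2->0,1->3,2->4] -> levels [9 8 7 10 8]
  -> period-2 cycle: step 7 state = step 5 state; never stabilizes
  -> state at step 30: (30-5) mod 2 = 1, same as step 6 -> [7 10 9 9 7]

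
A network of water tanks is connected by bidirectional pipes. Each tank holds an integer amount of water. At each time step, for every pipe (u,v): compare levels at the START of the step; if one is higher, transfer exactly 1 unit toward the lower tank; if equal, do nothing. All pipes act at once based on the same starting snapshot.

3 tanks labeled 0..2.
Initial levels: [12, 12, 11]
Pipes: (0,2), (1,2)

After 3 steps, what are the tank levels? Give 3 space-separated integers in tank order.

Answer: 11 11 13

Derivation:
Step 1: flows [0->2,1->2] -> levels [11 11 13]
Step 2: flows [2->0,2->1] -> levels [12 12 11]
  -> period-2 cycle: step 2 state = step 0 state
  -> state at step 3: (3-0) mod 2 = 1, same as step 1 -> [11 11 13]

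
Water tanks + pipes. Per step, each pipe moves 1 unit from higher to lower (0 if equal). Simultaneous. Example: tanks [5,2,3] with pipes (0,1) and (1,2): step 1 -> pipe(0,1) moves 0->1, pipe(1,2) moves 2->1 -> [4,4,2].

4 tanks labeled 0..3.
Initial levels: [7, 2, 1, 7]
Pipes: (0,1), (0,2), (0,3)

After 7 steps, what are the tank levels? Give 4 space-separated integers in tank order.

Answer: 2 5 5 5

Derivation:
Step 1: flows [0->1,0->2,0=3] -> levels [5 3 2 7]
Step 2: flows [0->1,0->2,3->0] -> levels [4 4 3 6]
Step 3: flows [0=1,0->2,3->0] -> levels [4 4 4 5]
Step 4: flows [0=1,0=2,3->0] -> levels [5 4 4 4]
Step 5: flows [0->1,0->2,0->3] -> levels [2 5 5 5]
Step 6: flows [1->0,2->0,3->0] -> levels [5 4 4 4]
  -> period-2 cycle: step 6 state = step 4 state
  -> state at step 7: (7-4) mod 2 = 1, same as step 5 -> [2 5 5 5]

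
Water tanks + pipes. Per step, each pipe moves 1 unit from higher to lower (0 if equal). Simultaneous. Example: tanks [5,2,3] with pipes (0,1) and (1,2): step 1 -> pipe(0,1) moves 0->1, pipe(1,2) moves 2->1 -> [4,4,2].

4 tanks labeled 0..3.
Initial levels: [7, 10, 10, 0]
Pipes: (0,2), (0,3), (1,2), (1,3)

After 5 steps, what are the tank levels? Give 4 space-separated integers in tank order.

Answer: 8 8 5 6

Derivation:
Step 1: flows [2->0,0->3,1=2,1->3] -> levels [7 9 9 2]
Step 2: flows [2->0,0->3,1=2,1->3] -> levels [7 8 8 4]
Step 3: flows [2->0,0->3,1=2,1->3] -> levels [7 7 7 6]
Step 4: flows [0=2,0->3,1=2,1->3] -> levels [6 6 7 8]
Step 5: flows [2->0,3->0,2->1,3->1] -> levels [8 8 5 6]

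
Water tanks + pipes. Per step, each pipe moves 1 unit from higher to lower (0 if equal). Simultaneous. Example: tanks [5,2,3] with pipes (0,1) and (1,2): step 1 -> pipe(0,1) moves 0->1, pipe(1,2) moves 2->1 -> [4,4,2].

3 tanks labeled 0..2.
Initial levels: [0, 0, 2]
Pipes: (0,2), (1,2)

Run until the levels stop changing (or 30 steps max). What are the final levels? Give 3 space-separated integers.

Answer: 0 0 2

Derivation:
Step 1: flows [2->0,2->1] -> levels [1 1 0]
Step 2: flows [0->2,1->2] -> levels [0 0 2]
  -> period-2 cycle: step 2 state = step 0 state; never stabilizes
  -> state at step 30: (30-0) mod 2 = 0, same as step 0 -> [0 0 2]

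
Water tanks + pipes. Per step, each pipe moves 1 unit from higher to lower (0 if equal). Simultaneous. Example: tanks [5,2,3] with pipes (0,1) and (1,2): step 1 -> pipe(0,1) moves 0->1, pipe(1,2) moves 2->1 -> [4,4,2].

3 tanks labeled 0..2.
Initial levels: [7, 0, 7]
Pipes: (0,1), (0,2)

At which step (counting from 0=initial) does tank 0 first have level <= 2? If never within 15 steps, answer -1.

Step 1: flows [0->1,0=2] -> levels [6 1 7]
Step 2: flows [0->1,2->0] -> levels [6 2 6]
Step 3: flows [0->1,0=2] -> levels [5 3 6]
Step 4: flows [0->1,2->0] -> levels [5 4 5]
Step 5: flows [0->1,0=2] -> levels [4 5 5]
Step 6: flows [1->0,2->0] -> levels [6 4 4]
Step 7: flows [0->1,0->2] -> levels [4 5 5]
  -> period-2 cycle (repeats step 5); tank 0 never drops to <=2
Tank 0 never reaches <=2 within 15 steps

Answer: -1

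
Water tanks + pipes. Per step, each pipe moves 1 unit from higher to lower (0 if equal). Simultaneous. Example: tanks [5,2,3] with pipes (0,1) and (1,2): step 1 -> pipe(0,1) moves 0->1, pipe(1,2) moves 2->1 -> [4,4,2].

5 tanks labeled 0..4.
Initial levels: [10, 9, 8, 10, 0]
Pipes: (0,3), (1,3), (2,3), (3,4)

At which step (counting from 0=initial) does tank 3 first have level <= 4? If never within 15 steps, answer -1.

Step 1: flows [0=3,3->1,3->2,3->4] -> levels [10 10 9 7 1]
Step 2: flows [0->3,1->3,2->3,3->4] -> levels [9 9 8 9 2]
Step 3: flows [0=3,1=3,3->2,3->4] -> levels [9 9 9 7 3]
Step 4: flows [0->3,1->3,2->3,3->4] -> levels [8 8 8 9 4]
Step 5: flows [3->0,3->1,3->2,3->4] -> levels [9 9 9 5 5]
Step 6: flows [0->3,1->3,2->3,3=4] -> levels [8 8 8 8 5]
Step 7: flows [0=3,1=3,2=3,3->4] -> levels [8 8 8 7 6]
Step 8: flows [0->3,1->3,2->3,3->4] -> levels [7 7 7 9 7]
Step 9: flows [3->0,3->1,3->2,3->4] -> levels [8 8 8 5 8]
Step 10: flows [0->3,1->3,2->3,4->3] -> levels [7 7 7 9 7]
  -> period-2 cycle (repeats step 8); tank 3 never drops to <=4
Tank 3 never reaches <=4 within 15 steps

Answer: -1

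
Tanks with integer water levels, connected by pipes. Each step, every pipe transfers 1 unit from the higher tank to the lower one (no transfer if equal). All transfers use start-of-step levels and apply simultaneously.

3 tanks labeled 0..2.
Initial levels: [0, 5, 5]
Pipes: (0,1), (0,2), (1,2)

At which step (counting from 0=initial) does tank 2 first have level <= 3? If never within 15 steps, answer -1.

Answer: 2

Derivation:
Step 1: flows [1->0,2->0,1=2] -> levels [2 4 4]
Step 2: flows [1->0,2->0,1=2] -> levels [4 3 3]
Tank 2 first reaches <=3 at step 2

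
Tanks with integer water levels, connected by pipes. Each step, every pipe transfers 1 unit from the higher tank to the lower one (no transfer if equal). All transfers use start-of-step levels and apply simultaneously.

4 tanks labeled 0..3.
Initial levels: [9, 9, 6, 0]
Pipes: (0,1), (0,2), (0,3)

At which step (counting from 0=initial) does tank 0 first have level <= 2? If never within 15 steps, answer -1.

Step 1: flows [0=1,0->2,0->3] -> levels [7 9 7 1]
Step 2: flows [1->0,0=2,0->3] -> levels [7 8 7 2]
Step 3: flows [1->0,0=2,0->3] -> levels [7 7 7 3]
Step 4: flows [0=1,0=2,0->3] -> levels [6 7 7 4]
Step 5: flows [1->0,2->0,0->3] -> levels [7 6 6 5]
Step 6: flows [0->1,0->2,0->3] -> levels [4 7 7 6]
Step 7: flows [1->0,2->0,3->0] -> levels [7 6 6 5]
  -> period-2 cycle (repeats step 5); tank 0 never drops to <=2
Tank 0 never reaches <=2 within 15 steps

Answer: -1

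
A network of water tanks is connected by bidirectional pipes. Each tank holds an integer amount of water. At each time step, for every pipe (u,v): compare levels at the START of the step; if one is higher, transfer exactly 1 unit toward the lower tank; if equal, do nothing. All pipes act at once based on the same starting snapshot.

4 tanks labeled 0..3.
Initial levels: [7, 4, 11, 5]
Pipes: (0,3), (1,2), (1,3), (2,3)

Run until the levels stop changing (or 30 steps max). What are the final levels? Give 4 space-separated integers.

Answer: 6 6 6 9

Derivation:
Step 1: flows [0->3,2->1,3->1,2->3] -> levels [6 6 9 6]
Step 2: flows [0=3,2->1,1=3,2->3] -> levels [6 7 7 7]
Step 3: flows [3->0,1=2,1=3,2=3] -> levels [7 7 7 6]
Step 4: flows [0->3,1=2,1->3,2->3] -> levels [6 6 6 9]
Step 5: flows [3->0,1=2,3->1,3->2] -> levels [7 7 7 6]
  -> period-2 cycle: step 5 state = step 3 state; never stabilizes
  -> state at step 30: (30-3) mod 2 = 1, same as step 4 -> [6 6 6 9]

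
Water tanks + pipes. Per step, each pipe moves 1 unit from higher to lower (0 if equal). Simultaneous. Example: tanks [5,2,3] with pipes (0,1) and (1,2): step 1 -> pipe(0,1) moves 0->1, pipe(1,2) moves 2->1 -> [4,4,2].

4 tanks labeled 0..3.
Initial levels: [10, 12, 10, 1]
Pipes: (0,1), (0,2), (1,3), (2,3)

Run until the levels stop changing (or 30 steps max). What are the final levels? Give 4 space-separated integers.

Answer: 10 7 7 9

Derivation:
Step 1: flows [1->0,0=2,1->3,2->3] -> levels [11 10 9 3]
Step 2: flows [0->1,0->2,1->3,2->3] -> levels [9 10 9 5]
Step 3: flows [1->0,0=2,1->3,2->3] -> levels [10 8 8 7]
Step 4: flows [0->1,0->2,1->3,2->3] -> levels [8 8 8 9]
Step 5: flows [0=1,0=2,3->1,3->2] -> levels [8 9 9 7]
Step 6: flows [1->0,2->0,1->3,2->3] -> levels [10 7 7 9]
Step 7: flows [0->1,0->2,3->1,3->2] -> levels [8 9 9 7]
  -> period-2 cycle: step 7 state = step 5 state; never stabilizes
  -> state at step 30: (30-5) mod 2 = 1, same as step 6 -> [10 7 7 9]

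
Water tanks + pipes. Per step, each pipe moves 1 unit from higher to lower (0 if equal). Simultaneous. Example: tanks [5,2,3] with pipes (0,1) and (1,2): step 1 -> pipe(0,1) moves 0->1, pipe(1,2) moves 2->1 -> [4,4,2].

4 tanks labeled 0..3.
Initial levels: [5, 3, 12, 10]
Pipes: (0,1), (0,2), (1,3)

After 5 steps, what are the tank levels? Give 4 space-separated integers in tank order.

Answer: 7 8 8 7

Derivation:
Step 1: flows [0->1,2->0,3->1] -> levels [5 5 11 9]
Step 2: flows [0=1,2->0,3->1] -> levels [6 6 10 8]
Step 3: flows [0=1,2->0,3->1] -> levels [7 7 9 7]
Step 4: flows [0=1,2->0,1=3] -> levels [8 7 8 7]
Step 5: flows [0->1,0=2,1=3] -> levels [7 8 8 7]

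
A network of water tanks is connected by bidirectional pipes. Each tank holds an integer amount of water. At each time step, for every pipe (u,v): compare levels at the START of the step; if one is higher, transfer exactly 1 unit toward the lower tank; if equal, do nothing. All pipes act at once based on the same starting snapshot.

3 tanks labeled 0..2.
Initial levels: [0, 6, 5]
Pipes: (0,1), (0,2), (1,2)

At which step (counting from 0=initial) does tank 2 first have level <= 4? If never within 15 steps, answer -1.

Step 1: flows [1->0,2->0,1->2] -> levels [2 4 5]
Step 2: flows [1->0,2->0,2->1] -> levels [4 4 3]
Tank 2 first reaches <=4 at step 2

Answer: 2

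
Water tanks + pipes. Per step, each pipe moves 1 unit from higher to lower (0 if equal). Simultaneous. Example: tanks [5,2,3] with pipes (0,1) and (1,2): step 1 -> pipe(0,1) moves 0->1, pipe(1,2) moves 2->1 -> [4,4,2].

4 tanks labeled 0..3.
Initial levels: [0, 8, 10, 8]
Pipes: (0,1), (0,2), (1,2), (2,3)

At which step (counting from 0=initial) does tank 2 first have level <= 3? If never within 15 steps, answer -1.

Step 1: flows [1->0,2->0,2->1,2->3] -> levels [2 8 7 9]
Step 2: flows [1->0,2->0,1->2,3->2] -> levels [4 6 8 8]
Step 3: flows [1->0,2->0,2->1,2=3] -> levels [6 6 6 8]
Step 4: flows [0=1,0=2,1=2,3->2] -> levels [6 6 7 7]
Step 5: flows [0=1,2->0,2->1,2=3] -> levels [7 7 5 7]
Step 6: flows [0=1,0->2,1->2,3->2] -> levels [6 6 8 6]
Step 7: flows [0=1,2->0,2->1,2->3] -> levels [7 7 5 7]
  -> period-2 cycle (repeats step 5); tank 2 never drops to <=3
Tank 2 never reaches <=3 within 15 steps

Answer: -1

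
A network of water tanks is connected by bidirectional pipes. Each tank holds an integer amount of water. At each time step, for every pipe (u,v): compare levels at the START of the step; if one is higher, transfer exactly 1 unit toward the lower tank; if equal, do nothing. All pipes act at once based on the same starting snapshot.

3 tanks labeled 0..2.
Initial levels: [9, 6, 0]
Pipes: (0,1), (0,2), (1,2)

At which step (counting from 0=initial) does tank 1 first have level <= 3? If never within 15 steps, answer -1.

Step 1: flows [0->1,0->2,1->2] -> levels [7 6 2]
Step 2: flows [0->1,0->2,1->2] -> levels [5 6 4]
Step 3: flows [1->0,0->2,1->2] -> levels [5 4 6]
Step 4: flows [0->1,2->0,2->1] -> levels [5 6 4]
  -> period-2 cycle (repeats step 2); tank 1 never drops to <=3
Tank 1 never reaches <=3 within 15 steps

Answer: -1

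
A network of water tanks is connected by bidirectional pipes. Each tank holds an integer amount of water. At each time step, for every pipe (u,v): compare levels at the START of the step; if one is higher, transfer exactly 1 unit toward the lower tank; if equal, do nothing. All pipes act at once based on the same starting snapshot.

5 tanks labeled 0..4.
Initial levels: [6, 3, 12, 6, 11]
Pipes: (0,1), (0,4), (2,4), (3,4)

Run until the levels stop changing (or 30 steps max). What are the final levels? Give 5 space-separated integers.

Step 1: flows [0->1,4->0,2->4,4->3] -> levels [6 4 11 7 10]
Step 2: flows [0->1,4->0,2->4,4->3] -> levels [6 5 10 8 9]
Step 3: flows [0->1,4->0,2->4,4->3] -> levels [6 6 9 9 8]
Step 4: flows [0=1,4->0,2->4,3->4] -> levels [7 6 8 8 9]
Step 5: flows [0->1,4->0,4->2,4->3] -> levels [7 7 9 9 6]
Step 6: flows [0=1,0->4,2->4,3->4] -> levels [6 7 8 8 9]
Step 7: flows [1->0,4->0,4->2,4->3] -> levels [8 6 9 9 6]
Step 8: flows [0->1,0->4,2->4,3->4] -> levels [6 7 8 8 9]
  -> period-2 cycle: step 8 state = step 6 state; never stabilizes
  -> state at step 30: (30-6) mod 2 = 0, same as step 6 -> [6 7 8 8 9]

Answer: 6 7 8 8 9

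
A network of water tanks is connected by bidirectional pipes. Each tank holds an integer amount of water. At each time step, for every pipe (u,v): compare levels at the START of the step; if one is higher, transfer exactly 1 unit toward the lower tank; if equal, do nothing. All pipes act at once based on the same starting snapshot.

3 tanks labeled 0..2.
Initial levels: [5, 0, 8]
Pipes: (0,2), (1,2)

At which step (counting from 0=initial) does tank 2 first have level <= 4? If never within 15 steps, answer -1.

Answer: 4

Derivation:
Step 1: flows [2->0,2->1] -> levels [6 1 6]
Step 2: flows [0=2,2->1] -> levels [6 2 5]
Step 3: flows [0->2,2->1] -> levels [5 3 5]
Step 4: flows [0=2,2->1] -> levels [5 4 4]
Tank 2 first reaches <=4 at step 4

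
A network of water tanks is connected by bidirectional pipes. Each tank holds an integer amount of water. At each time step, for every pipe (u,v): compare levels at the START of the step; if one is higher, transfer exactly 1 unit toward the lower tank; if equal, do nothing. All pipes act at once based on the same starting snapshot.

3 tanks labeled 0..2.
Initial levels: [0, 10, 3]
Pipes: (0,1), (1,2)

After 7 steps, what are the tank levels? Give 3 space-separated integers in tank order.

Step 1: flows [1->0,1->2] -> levels [1 8 4]
Step 2: flows [1->0,1->2] -> levels [2 6 5]
Step 3: flows [1->0,1->2] -> levels [3 4 6]
Step 4: flows [1->0,2->1] -> levels [4 4 5]
Step 5: flows [0=1,2->1] -> levels [4 5 4]
Step 6: flows [1->0,1->2] -> levels [5 3 5]
Step 7: flows [0->1,2->1] -> levels [4 5 4]

Answer: 4 5 4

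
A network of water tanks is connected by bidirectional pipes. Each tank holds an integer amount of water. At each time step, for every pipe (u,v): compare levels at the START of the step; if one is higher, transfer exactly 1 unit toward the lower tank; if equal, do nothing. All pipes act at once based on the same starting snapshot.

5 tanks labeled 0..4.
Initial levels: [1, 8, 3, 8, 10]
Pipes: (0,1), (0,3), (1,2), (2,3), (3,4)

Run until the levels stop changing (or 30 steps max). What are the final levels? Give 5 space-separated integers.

Answer: 7 4 7 5 7

Derivation:
Step 1: flows [1->0,3->0,1->2,3->2,4->3] -> levels [3 6 5 7 9]
Step 2: flows [1->0,3->0,1->2,3->2,4->3] -> levels [5 4 7 6 8]
Step 3: flows [0->1,3->0,2->1,2->3,4->3] -> levels [5 6 5 7 7]
Step 4: flows [1->0,3->0,1->2,3->2,3=4] -> levels [7 4 7 5 7]
Step 5: flows [0->1,0->3,2->1,2->3,4->3] -> levels [5 6 5 8 6]
Step 6: flows [1->0,3->0,1->2,3->2,3->4] -> levels [7 4 7 5 7]
  -> period-2 cycle: step 6 state = step 4 state; never stabilizes
  -> state at step 30: (30-4) mod 2 = 0, same as step 4 -> [7 4 7 5 7]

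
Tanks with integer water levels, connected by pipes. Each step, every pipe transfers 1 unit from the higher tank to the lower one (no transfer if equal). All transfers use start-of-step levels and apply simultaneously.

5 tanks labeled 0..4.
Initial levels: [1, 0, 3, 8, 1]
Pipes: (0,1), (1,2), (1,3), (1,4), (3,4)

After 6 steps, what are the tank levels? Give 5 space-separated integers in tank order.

Step 1: flows [0->1,2->1,3->1,4->1,3->4] -> levels [0 4 2 6 1]
Step 2: flows [1->0,1->2,3->1,1->4,3->4] -> levels [1 2 3 4 3]
Step 3: flows [1->0,2->1,3->1,4->1,3->4] -> levels [2 4 2 2 3]
Step 4: flows [1->0,1->2,1->3,1->4,4->3] -> levels [3 0 3 4 3]
Step 5: flows [0->1,2->1,3->1,4->1,3->4] -> levels [2 4 2 2 3]
  -> period-2 cycle: step 5 state = step 3 state
  -> state at step 6: (6-3) mod 2 = 1, same as step 4 -> [3 0 3 4 3]

Answer: 3 0 3 4 3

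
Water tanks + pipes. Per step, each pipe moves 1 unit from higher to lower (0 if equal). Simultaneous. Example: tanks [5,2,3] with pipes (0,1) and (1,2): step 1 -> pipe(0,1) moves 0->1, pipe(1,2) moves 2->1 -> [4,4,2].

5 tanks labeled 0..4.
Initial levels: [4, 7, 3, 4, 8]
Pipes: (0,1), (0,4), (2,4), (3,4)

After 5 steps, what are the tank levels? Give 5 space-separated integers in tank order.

Step 1: flows [1->0,4->0,4->2,4->3] -> levels [6 6 4 5 5]
Step 2: flows [0=1,0->4,4->2,3=4] -> levels [5 6 5 5 5]
Step 3: flows [1->0,0=4,2=4,3=4] -> levels [6 5 5 5 5]
Step 4: flows [0->1,0->4,2=4,3=4] -> levels [4 6 5 5 6]
Step 5: flows [1->0,4->0,4->2,4->3] -> levels [6 5 6 6 3]

Answer: 6 5 6 6 3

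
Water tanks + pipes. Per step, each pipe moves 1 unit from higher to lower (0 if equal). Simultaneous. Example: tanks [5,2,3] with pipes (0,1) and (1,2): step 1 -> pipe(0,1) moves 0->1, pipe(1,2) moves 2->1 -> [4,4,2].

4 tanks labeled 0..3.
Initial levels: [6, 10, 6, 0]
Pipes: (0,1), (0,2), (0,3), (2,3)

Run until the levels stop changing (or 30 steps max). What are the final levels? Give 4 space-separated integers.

Answer: 7 5 5 5

Derivation:
Step 1: flows [1->0,0=2,0->3,2->3] -> levels [6 9 5 2]
Step 2: flows [1->0,0->2,0->3,2->3] -> levels [5 8 5 4]
Step 3: flows [1->0,0=2,0->3,2->3] -> levels [5 7 4 6]
Step 4: flows [1->0,0->2,3->0,3->2] -> levels [6 6 6 4]
Step 5: flows [0=1,0=2,0->3,2->3] -> levels [5 6 5 6]
Step 6: flows [1->0,0=2,3->0,3->2] -> levels [7 5 6 4]
Step 7: flows [0->1,0->2,0->3,2->3] -> levels [4 6 6 6]
Step 8: flows [1->0,2->0,3->0,2=3] -> levels [7 5 5 5]
Step 9: flows [0->1,0->2,0->3,2=3] -> levels [4 6 6 6]
  -> period-2 cycle: step 9 state = step 7 state; never stabilizes
  -> state at step 30: (30-7) mod 2 = 1, same as step 8 -> [7 5 5 5]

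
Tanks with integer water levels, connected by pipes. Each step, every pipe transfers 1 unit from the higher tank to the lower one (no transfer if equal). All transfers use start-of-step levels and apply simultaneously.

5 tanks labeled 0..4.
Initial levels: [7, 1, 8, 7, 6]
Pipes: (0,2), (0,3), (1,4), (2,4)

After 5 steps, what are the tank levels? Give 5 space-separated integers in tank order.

Step 1: flows [2->0,0=3,4->1,2->4] -> levels [8 2 6 7 6]
Step 2: flows [0->2,0->3,4->1,2=4] -> levels [6 3 7 8 5]
Step 3: flows [2->0,3->0,4->1,2->4] -> levels [8 4 5 7 5]
Step 4: flows [0->2,0->3,4->1,2=4] -> levels [6 5 6 8 4]
Step 5: flows [0=2,3->0,1->4,2->4] -> levels [7 4 5 7 6]

Answer: 7 4 5 7 6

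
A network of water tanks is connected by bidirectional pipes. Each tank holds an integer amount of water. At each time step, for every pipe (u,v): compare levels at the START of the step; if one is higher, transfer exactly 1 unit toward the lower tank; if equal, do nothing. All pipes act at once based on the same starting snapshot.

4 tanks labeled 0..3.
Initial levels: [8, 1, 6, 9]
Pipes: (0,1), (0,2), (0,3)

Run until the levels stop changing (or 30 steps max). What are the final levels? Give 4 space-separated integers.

Step 1: flows [0->1,0->2,3->0] -> levels [7 2 7 8]
Step 2: flows [0->1,0=2,3->0] -> levels [7 3 7 7]
Step 3: flows [0->1,0=2,0=3] -> levels [6 4 7 7]
Step 4: flows [0->1,2->0,3->0] -> levels [7 5 6 6]
Step 5: flows [0->1,0->2,0->3] -> levels [4 6 7 7]
Step 6: flows [1->0,2->0,3->0] -> levels [7 5 6 6]
  -> period-2 cycle: step 6 state = step 4 state; never stabilizes
  -> state at step 30: (30-4) mod 2 = 0, same as step 4 -> [7 5 6 6]

Answer: 7 5 6 6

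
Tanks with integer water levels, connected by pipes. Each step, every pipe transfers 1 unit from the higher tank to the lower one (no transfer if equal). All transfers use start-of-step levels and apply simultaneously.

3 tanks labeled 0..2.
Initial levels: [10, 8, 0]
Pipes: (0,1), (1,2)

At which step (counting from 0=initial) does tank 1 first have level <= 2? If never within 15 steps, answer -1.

Step 1: flows [0->1,1->2] -> levels [9 8 1]
Step 2: flows [0->1,1->2] -> levels [8 8 2]
Step 3: flows [0=1,1->2] -> levels [8 7 3]
Step 4: flows [0->1,1->2] -> levels [7 7 4]
Step 5: flows [0=1,1->2] -> levels [7 6 5]
Step 6: flows [0->1,1->2] -> levels [6 6 6]
Step 7: flows [0=1,1=2] -> levels [6 6 6]
  -> stable; tank 1 stays at 6 > 2
Tank 1 never reaches <=2 within 15 steps

Answer: -1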